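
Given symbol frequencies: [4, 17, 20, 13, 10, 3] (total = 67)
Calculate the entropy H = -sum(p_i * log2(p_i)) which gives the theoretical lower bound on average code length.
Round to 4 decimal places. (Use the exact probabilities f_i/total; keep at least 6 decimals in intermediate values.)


Per-symbol terms -p_i * log2(p_i) with p_i = f_i/67:
  p = 4/67 = 0.059701: log2(p) = -4.066089, -p*log2(p) = 0.242752
  p = 17/67 = 0.253731: log2(p) = -1.978626, -p*log2(p) = 0.502040
  p = 20/67 = 0.298507: log2(p) = -1.744161, -p*log2(p) = 0.520645
  p = 13/67 = 0.194030: log2(p) = -2.365649, -p*log2(p) = 0.459007
  p = 10/67 = 0.149254: log2(p) = -2.744161, -p*log2(p) = 0.409576
  p = 3/67 = 0.044776: log2(p) = -4.481127, -p*log2(p) = 0.200647
H = 0.242752 + 0.502040 + 0.520645 + 0.459007 + 0.409576 + 0.200647 = 2.334667

H = 2.3347 bits/symbol


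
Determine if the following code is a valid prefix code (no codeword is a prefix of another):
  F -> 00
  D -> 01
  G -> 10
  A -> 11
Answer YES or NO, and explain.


Checking each pair (does one codeword prefix another?):
  F='00' vs D='01': no prefix
  F='00' vs G='10': no prefix
  F='00' vs A='11': no prefix
  D='01' vs F='00': no prefix
  D='01' vs G='10': no prefix
  D='01' vs A='11': no prefix
  G='10' vs F='00': no prefix
  G='10' vs D='01': no prefix
  G='10' vs A='11': no prefix
  A='11' vs F='00': no prefix
  A='11' vs D='01': no prefix
  A='11' vs G='10': no prefix
No violation found over all pairs.

YES -- this is a valid prefix code. No codeword is a prefix of any other codeword.


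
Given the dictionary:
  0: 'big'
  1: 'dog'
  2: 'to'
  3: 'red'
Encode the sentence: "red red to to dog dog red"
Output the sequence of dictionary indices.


Look up each word in the dictionary:
  'red' -> 3
  'red' -> 3
  'to' -> 2
  'to' -> 2
  'dog' -> 1
  'dog' -> 1
  'red' -> 3

Encoded: [3, 3, 2, 2, 1, 1, 3]


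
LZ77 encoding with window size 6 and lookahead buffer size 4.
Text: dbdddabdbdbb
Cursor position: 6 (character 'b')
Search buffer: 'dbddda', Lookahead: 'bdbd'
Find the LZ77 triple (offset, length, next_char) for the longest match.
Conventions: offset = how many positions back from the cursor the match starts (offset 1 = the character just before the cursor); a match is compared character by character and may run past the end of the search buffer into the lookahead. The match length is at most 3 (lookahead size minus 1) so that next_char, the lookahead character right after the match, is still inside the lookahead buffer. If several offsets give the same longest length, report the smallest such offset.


Try each offset into the search buffer:
  offset=1 (pos 5, char 'a'): match length 0
  offset=2 (pos 4, char 'd'): match length 0
  offset=3 (pos 3, char 'd'): match length 0
  offset=4 (pos 2, char 'd'): match length 0
  offset=5 (pos 1, char 'b'): match length 2
  offset=6 (pos 0, char 'd'): match length 0
Longest match has length 2 at offset 5.
next_char = character at position 6 + 2 = 8 -> 'b'

Best match: offset=5, length=2 (matching 'bd' starting at position 1)
LZ77 triple: (5, 2, 'b')


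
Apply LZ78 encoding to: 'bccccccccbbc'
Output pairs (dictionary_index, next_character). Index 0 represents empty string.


LZ78 encoding steps:
Dictionary: {0: ''}
Step 1: w='' (idx 0), next='b' -> output (0, 'b'), add 'b' as idx 1
Step 2: w='' (idx 0), next='c' -> output (0, 'c'), add 'c' as idx 2
Step 3: w='c' (idx 2), next='c' -> output (2, 'c'), add 'cc' as idx 3
Step 4: w='cc' (idx 3), next='c' -> output (3, 'c'), add 'ccc' as idx 4
Step 5: w='cc' (idx 3), next='b' -> output (3, 'b'), add 'ccb' as idx 5
Step 6: w='b' (idx 1), next='c' -> output (1, 'c'), add 'bc' as idx 6


Encoded: [(0, 'b'), (0, 'c'), (2, 'c'), (3, 'c'), (3, 'b'), (1, 'c')]


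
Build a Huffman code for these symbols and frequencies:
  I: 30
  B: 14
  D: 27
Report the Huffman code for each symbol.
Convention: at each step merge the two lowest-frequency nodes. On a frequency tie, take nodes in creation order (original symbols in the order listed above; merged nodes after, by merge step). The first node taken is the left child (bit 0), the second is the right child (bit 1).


Huffman tree construction:
Step 1: Merge B(14) + D(27) = 41
Step 2: Merge I(30) + (B+D)(41) = 71
Read each symbol's code off the tree from the root (left child = 0, right child = 1).

Codes:
  I: 0 (length 1)
  B: 10 (length 2)
  D: 11 (length 2)
Average code length: 112/71 = 1.5775 bits/symbol


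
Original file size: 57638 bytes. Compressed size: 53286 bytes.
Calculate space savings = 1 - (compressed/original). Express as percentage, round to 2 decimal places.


ratio = compressed/original = 53286/57638 = 0.924494
savings = 1 - ratio = 1 - 0.924494 = 0.075506
as a percentage: 0.075506 * 100 = 7.55%

Space savings = 1 - 53286/57638 = 7.55%


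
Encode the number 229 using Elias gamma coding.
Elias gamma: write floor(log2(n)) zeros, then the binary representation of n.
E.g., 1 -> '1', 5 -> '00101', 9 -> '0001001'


num_bits = floor(log2(229)) + 1 = 8
leading_zeros = num_bits - 1 = 7
binary(229) = 11100101

Elias gamma(229) = '0000000' + '11100101' = 000000011100101 (15 bits)


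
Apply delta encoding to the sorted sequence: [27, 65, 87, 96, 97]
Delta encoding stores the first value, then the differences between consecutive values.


First value: 27
Deltas:
  65 - 27 = 38
  87 - 65 = 22
  96 - 87 = 9
  97 - 96 = 1


Delta encoded: [27, 38, 22, 9, 1]


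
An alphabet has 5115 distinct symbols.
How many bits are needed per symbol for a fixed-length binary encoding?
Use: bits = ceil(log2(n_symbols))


log2(5115) = 12.3205
Bracket: 2^12 = 4096 < 5115 <= 2^13 = 8192
So ceil(log2(5115)) = 13

bits = ceil(log2(5115)) = ceil(12.3205) = 13 bits


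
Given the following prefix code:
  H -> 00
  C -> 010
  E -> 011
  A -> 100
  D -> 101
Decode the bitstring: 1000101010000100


Decoding step by step:
Bits 100 -> A
Bits 010 -> C
Bits 101 -> D
Bits 00 -> H
Bits 00 -> H
Bits 100 -> A


Decoded message: ACDHHA


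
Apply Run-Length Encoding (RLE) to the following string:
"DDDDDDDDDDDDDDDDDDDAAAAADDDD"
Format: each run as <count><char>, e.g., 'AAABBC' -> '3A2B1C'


Scanning runs left to right:
  i=0: run of 'D' x 19 -> '19D'
  i=19: run of 'A' x 5 -> '5A'
  i=24: run of 'D' x 4 -> '4D'

RLE = 19D5A4D


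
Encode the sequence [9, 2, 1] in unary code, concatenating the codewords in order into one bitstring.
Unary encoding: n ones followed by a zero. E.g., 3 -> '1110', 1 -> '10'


Encode each number as n ones followed by a terminating 0:
  9 -> 1111111110 (10 bits)
  2 -> 110 (3 bits)
  1 -> 10 (2 bits)
Total length = 10 + 3 + 2 = 15 bits.

Unary([9, 2, 1]) = 111111111011010 (15 bits)


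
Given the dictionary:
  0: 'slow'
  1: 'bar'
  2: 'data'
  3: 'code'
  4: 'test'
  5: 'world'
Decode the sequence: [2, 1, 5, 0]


Look up each index in the dictionary:
  2 -> 'data'
  1 -> 'bar'
  5 -> 'world'
  0 -> 'slow'

Decoded: "data bar world slow"


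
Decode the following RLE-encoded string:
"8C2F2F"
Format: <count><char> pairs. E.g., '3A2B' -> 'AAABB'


Expanding each <count><char> pair:
  8C -> 'CCCCCCCC'
  2F -> 'FF'
  2F -> 'FF'

Decoded = CCCCCCCCFFFF


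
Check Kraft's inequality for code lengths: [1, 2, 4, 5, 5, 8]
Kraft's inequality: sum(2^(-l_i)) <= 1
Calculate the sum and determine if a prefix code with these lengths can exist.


Sum = 2^(-1) + 2^(-2) + 2^(-4) + 2^(-5) + 2^(-5) + 2^(-8)
    = 0.5 + 0.25 + 0.0625 + 0.03125 + 0.03125 + 0.00390625
    = 225/256 = 0.87890625
Since 0.87890625 <= 1, Kraft's inequality IS satisfied.
A prefix code with these lengths CAN exist.

Kraft sum = 0.87890625. Satisfied.


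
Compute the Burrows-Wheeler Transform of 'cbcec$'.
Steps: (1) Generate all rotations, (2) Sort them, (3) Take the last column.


Rotations (sorted):
  0: $cbcec -> last char: c
  1: bcec$c -> last char: c
  2: c$cbce -> last char: e
  3: cbcec$ -> last char: $
  4: cec$cb -> last char: b
  5: ec$cbc -> last char: c


BWT = cce$bc


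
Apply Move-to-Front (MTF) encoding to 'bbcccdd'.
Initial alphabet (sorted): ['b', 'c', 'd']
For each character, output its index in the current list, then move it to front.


MTF encoding:
'b': index 0 in ['b', 'c', 'd'] -> ['b', 'c', 'd']
'b': index 0 in ['b', 'c', 'd'] -> ['b', 'c', 'd']
'c': index 1 in ['b', 'c', 'd'] -> ['c', 'b', 'd']
'c': index 0 in ['c', 'b', 'd'] -> ['c', 'b', 'd']
'c': index 0 in ['c', 'b', 'd'] -> ['c', 'b', 'd']
'd': index 2 in ['c', 'b', 'd'] -> ['d', 'c', 'b']
'd': index 0 in ['d', 'c', 'b'] -> ['d', 'c', 'b']


Output: [0, 0, 1, 0, 0, 2, 0]


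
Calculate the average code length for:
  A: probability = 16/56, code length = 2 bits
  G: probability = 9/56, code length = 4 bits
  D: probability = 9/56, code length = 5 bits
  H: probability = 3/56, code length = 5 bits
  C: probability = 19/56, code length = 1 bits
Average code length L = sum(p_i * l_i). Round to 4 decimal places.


Weighted contributions p_i * l_i:
  A: (16/56) * 2 = 32/56
  G: (9/56) * 4 = 36/56
  D: (9/56) * 5 = 45/56
  H: (3/56) * 5 = 15/56
  C: (19/56) * 1 = 19/56
Sum = (32 + 36 + 45 + 15 + 19)/56 = 147/56

L = 147/56 = 2.6250 bits/symbol


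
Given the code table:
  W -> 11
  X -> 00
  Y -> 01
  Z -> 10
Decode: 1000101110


Decoding:
10 -> Z
00 -> X
10 -> Z
11 -> W
10 -> Z


Result: ZXZWZ


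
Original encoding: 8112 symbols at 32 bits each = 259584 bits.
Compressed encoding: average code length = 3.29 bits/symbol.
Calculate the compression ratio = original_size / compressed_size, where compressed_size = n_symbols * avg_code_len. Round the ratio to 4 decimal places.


original_size = n_symbols * orig_bits = 8112 * 32 = 259584 bits
compressed_size = n_symbols * avg_code_len = 8112 * 3.29 = 26688.48 bits
ratio = original_size / compressed_size = 259584 / 26688.48 = 9.7264

Compression ratio = 9.7264


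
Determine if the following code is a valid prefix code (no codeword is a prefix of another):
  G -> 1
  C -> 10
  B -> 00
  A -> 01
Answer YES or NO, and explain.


Checking each pair (does one codeword prefix another?):
  G='1' vs C='10': prefix -- VIOLATION

NO -- this is NOT a valid prefix code. G (1) is a prefix of C (10).


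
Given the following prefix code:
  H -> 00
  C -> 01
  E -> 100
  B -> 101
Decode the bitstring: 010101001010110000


Decoding step by step:
Bits 01 -> C
Bits 01 -> C
Bits 01 -> C
Bits 00 -> H
Bits 101 -> B
Bits 01 -> C
Bits 100 -> E
Bits 00 -> H


Decoded message: CCCHBCEH


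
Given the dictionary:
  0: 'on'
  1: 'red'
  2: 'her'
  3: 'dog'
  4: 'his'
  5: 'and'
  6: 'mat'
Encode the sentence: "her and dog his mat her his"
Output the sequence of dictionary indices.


Look up each word in the dictionary:
  'her' -> 2
  'and' -> 5
  'dog' -> 3
  'his' -> 4
  'mat' -> 6
  'her' -> 2
  'his' -> 4

Encoded: [2, 5, 3, 4, 6, 2, 4]


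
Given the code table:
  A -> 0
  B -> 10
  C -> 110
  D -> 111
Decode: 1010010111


Decoding:
10 -> B
10 -> B
0 -> A
10 -> B
111 -> D


Result: BBABD


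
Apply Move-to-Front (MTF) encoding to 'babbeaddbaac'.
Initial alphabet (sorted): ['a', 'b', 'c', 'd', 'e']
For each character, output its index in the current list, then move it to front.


MTF encoding:
'b': index 1 in ['a', 'b', 'c', 'd', 'e'] -> ['b', 'a', 'c', 'd', 'e']
'a': index 1 in ['b', 'a', 'c', 'd', 'e'] -> ['a', 'b', 'c', 'd', 'e']
'b': index 1 in ['a', 'b', 'c', 'd', 'e'] -> ['b', 'a', 'c', 'd', 'e']
'b': index 0 in ['b', 'a', 'c', 'd', 'e'] -> ['b', 'a', 'c', 'd', 'e']
'e': index 4 in ['b', 'a', 'c', 'd', 'e'] -> ['e', 'b', 'a', 'c', 'd']
'a': index 2 in ['e', 'b', 'a', 'c', 'd'] -> ['a', 'e', 'b', 'c', 'd']
'd': index 4 in ['a', 'e', 'b', 'c', 'd'] -> ['d', 'a', 'e', 'b', 'c']
'd': index 0 in ['d', 'a', 'e', 'b', 'c'] -> ['d', 'a', 'e', 'b', 'c']
'b': index 3 in ['d', 'a', 'e', 'b', 'c'] -> ['b', 'd', 'a', 'e', 'c']
'a': index 2 in ['b', 'd', 'a', 'e', 'c'] -> ['a', 'b', 'd', 'e', 'c']
'a': index 0 in ['a', 'b', 'd', 'e', 'c'] -> ['a', 'b', 'd', 'e', 'c']
'c': index 4 in ['a', 'b', 'd', 'e', 'c'] -> ['c', 'a', 'b', 'd', 'e']


Output: [1, 1, 1, 0, 4, 2, 4, 0, 3, 2, 0, 4]


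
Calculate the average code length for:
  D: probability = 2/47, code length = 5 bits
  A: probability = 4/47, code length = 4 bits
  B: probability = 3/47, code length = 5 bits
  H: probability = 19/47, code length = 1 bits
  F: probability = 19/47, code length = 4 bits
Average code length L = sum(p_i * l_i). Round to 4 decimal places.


Weighted contributions p_i * l_i:
  D: (2/47) * 5 = 10/47
  A: (4/47) * 4 = 16/47
  B: (3/47) * 5 = 15/47
  H: (19/47) * 1 = 19/47
  F: (19/47) * 4 = 76/47
Sum = (10 + 16 + 15 + 19 + 76)/47 = 136/47

L = 136/47 = 2.8936 bits/symbol


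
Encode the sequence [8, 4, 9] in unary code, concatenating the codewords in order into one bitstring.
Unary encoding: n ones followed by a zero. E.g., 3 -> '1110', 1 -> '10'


Encode each number as n ones followed by a terminating 0:
  8 -> 111111110 (9 bits)
  4 -> 11110 (5 bits)
  9 -> 1111111110 (10 bits)
Total length = 9 + 5 + 10 = 24 bits.

Unary([8, 4, 9]) = 111111110111101111111110 (24 bits)


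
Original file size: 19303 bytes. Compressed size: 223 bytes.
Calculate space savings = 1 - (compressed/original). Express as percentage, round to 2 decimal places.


ratio = compressed/original = 223/19303 = 0.011553
savings = 1 - ratio = 1 - 0.011553 = 0.988447
as a percentage: 0.988447 * 100 = 98.84%

Space savings = 1 - 223/19303 = 98.84%


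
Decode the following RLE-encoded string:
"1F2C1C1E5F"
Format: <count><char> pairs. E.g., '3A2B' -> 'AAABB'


Expanding each <count><char> pair:
  1F -> 'F'
  2C -> 'CC'
  1C -> 'C'
  1E -> 'E'
  5F -> 'FFFFF'

Decoded = FCCCEFFFFF


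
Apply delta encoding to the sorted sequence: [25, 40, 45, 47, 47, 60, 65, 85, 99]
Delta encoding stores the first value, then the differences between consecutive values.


First value: 25
Deltas:
  40 - 25 = 15
  45 - 40 = 5
  47 - 45 = 2
  47 - 47 = 0
  60 - 47 = 13
  65 - 60 = 5
  85 - 65 = 20
  99 - 85 = 14


Delta encoded: [25, 15, 5, 2, 0, 13, 5, 20, 14]


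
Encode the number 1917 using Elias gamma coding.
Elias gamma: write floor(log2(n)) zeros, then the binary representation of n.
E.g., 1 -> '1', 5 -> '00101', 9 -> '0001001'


num_bits = floor(log2(1917)) + 1 = 11
leading_zeros = num_bits - 1 = 10
binary(1917) = 11101111101

Elias gamma(1917) = '0000000000' + '11101111101' = 000000000011101111101 (21 bits)


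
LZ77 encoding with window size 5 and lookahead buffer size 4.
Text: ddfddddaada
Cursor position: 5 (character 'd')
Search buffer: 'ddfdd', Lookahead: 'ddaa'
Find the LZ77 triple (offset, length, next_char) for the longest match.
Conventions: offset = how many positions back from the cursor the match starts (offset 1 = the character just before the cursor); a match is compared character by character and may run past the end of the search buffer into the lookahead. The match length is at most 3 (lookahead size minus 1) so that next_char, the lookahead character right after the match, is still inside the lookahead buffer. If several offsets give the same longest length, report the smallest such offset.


Try each offset into the search buffer:
  offset=1 (pos 4, char 'd'): match length 2
  offset=2 (pos 3, char 'd'): match length 2
  offset=3 (pos 2, char 'f'): match length 0
  offset=4 (pos 1, char 'd'): match length 1
  offset=5 (pos 0, char 'd'): match length 2
Longest match has length 2, found at offsets 1, 2, 5; take the smallest, offset 1.
next_char = character at position 5 + 2 = 7 -> 'a'

Best match: offset=1, length=2 (matching 'dd' starting at position 4)
LZ77 triple: (1, 2, 'a')


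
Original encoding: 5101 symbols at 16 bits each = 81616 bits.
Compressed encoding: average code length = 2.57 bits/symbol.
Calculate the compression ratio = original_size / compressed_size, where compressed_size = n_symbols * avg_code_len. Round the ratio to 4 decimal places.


original_size = n_symbols * orig_bits = 5101 * 16 = 81616 bits
compressed_size = n_symbols * avg_code_len = 5101 * 2.57 = 13109.57 bits
ratio = original_size / compressed_size = 81616 / 13109.57 = 6.2257

Compression ratio = 6.2257


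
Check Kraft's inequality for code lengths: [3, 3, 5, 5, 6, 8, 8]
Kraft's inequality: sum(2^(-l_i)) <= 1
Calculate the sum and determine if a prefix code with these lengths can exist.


Sum = 2^(-3) + 2^(-3) + 2^(-5) + 2^(-5) + 2^(-6) + 2^(-8) + 2^(-8)
    = 0.125 + 0.125 + 0.03125 + 0.03125 + 0.015625 + 0.00390625 + 0.00390625
    = 86/256 = 0.3359375
Since 0.3359375 <= 1, Kraft's inequality IS satisfied.
A prefix code with these lengths CAN exist.

Kraft sum = 0.3359375. Satisfied.


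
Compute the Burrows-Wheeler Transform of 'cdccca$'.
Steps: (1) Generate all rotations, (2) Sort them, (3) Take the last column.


Rotations (sorted):
  0: $cdccca -> last char: a
  1: a$cdccc -> last char: c
  2: ca$cdcc -> last char: c
  3: cca$cdc -> last char: c
  4: ccca$cd -> last char: d
  5: cdccca$ -> last char: $
  6: dccca$c -> last char: c


BWT = acccd$c


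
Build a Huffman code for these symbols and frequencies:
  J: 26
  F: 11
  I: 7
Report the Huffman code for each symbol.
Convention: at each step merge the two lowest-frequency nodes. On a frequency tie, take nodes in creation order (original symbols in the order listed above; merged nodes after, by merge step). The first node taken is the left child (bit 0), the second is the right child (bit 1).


Huffman tree construction:
Step 1: Merge I(7) + F(11) = 18
Step 2: Merge (I+F)(18) + J(26) = 44
Read each symbol's code off the tree from the root (left child = 0, right child = 1).

Codes:
  J: 1 (length 1)
  F: 01 (length 2)
  I: 00 (length 2)
Average code length: 62/44 = 1.4091 bits/symbol


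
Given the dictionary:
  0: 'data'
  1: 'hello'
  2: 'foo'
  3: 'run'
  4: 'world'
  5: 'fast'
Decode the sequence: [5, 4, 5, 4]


Look up each index in the dictionary:
  5 -> 'fast'
  4 -> 'world'
  5 -> 'fast'
  4 -> 'world'

Decoded: "fast world fast world"


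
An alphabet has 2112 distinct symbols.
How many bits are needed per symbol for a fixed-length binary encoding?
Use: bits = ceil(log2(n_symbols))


log2(2112) = 11.0444
Bracket: 2^11 = 2048 < 2112 <= 2^12 = 4096
So ceil(log2(2112)) = 12

bits = ceil(log2(2112)) = ceil(11.0444) = 12 bits


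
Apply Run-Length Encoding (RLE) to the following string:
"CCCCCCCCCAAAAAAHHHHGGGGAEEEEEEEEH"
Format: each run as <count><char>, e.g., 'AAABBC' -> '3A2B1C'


Scanning runs left to right:
  i=0: run of 'C' x 9 -> '9C'
  i=9: run of 'A' x 6 -> '6A'
  i=15: run of 'H' x 4 -> '4H'
  i=19: run of 'G' x 4 -> '4G'
  i=23: run of 'A' x 1 -> '1A'
  i=24: run of 'E' x 8 -> '8E'
  i=32: run of 'H' x 1 -> '1H'

RLE = 9C6A4H4G1A8E1H


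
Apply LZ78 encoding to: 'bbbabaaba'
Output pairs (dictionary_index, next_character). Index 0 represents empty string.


LZ78 encoding steps:
Dictionary: {0: ''}
Step 1: w='' (idx 0), next='b' -> output (0, 'b'), add 'b' as idx 1
Step 2: w='b' (idx 1), next='b' -> output (1, 'b'), add 'bb' as idx 2
Step 3: w='' (idx 0), next='a' -> output (0, 'a'), add 'a' as idx 3
Step 4: w='b' (idx 1), next='a' -> output (1, 'a'), add 'ba' as idx 4
Step 5: w='a' (idx 3), next='b' -> output (3, 'b'), add 'ab' as idx 5
Step 6: w='a' (idx 3), end of input -> output (3, '')


Encoded: [(0, 'b'), (1, 'b'), (0, 'a'), (1, 'a'), (3, 'b'), (3, '')]


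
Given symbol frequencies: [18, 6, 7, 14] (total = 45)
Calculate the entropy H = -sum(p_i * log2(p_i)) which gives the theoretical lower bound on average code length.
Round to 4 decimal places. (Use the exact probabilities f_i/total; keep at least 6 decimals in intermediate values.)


Per-symbol terms -p_i * log2(p_i) with p_i = f_i/45:
  p = 18/45 = 0.400000: log2(p) = -1.321928, -p*log2(p) = 0.528771
  p = 6/45 = 0.133333: log2(p) = -2.906891, -p*log2(p) = 0.387585
  p = 7/45 = 0.155556: log2(p) = -2.684498, -p*log2(p) = 0.417589
  p = 14/45 = 0.311111: log2(p) = -1.684498, -p*log2(p) = 0.524066
H = 0.528771 + 0.387585 + 0.417589 + 0.524066 = 1.858011

H = 1.858 bits/symbol


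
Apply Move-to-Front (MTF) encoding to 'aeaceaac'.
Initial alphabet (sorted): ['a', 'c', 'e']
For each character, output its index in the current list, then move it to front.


MTF encoding:
'a': index 0 in ['a', 'c', 'e'] -> ['a', 'c', 'e']
'e': index 2 in ['a', 'c', 'e'] -> ['e', 'a', 'c']
'a': index 1 in ['e', 'a', 'c'] -> ['a', 'e', 'c']
'c': index 2 in ['a', 'e', 'c'] -> ['c', 'a', 'e']
'e': index 2 in ['c', 'a', 'e'] -> ['e', 'c', 'a']
'a': index 2 in ['e', 'c', 'a'] -> ['a', 'e', 'c']
'a': index 0 in ['a', 'e', 'c'] -> ['a', 'e', 'c']
'c': index 2 in ['a', 'e', 'c'] -> ['c', 'a', 'e']


Output: [0, 2, 1, 2, 2, 2, 0, 2]


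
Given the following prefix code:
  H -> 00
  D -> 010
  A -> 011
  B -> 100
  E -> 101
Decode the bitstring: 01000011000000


Decoding step by step:
Bits 010 -> D
Bits 00 -> H
Bits 011 -> A
Bits 00 -> H
Bits 00 -> H
Bits 00 -> H


Decoded message: DHAHHH


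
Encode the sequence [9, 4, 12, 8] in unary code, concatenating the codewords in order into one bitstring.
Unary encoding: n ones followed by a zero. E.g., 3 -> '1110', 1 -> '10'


Encode each number as n ones followed by a terminating 0:
  9 -> 1111111110 (10 bits)
  4 -> 11110 (5 bits)
  12 -> 1111111111110 (13 bits)
  8 -> 111111110 (9 bits)
Total length = 10 + 5 + 13 + 9 = 37 bits.

Unary([9, 4, 12, 8]) = 1111111110111101111111111110111111110 (37 bits)


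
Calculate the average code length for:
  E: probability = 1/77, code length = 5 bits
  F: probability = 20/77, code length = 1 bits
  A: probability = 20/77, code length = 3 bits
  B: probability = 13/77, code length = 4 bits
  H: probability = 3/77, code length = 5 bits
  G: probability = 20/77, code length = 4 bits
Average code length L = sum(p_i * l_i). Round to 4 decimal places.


Weighted contributions p_i * l_i:
  E: (1/77) * 5 = 5/77
  F: (20/77) * 1 = 20/77
  A: (20/77) * 3 = 60/77
  B: (13/77) * 4 = 52/77
  H: (3/77) * 5 = 15/77
  G: (20/77) * 4 = 80/77
Sum = (5 + 20 + 60 + 52 + 15 + 80)/77 = 232/77

L = 232/77 = 3.0130 bits/symbol


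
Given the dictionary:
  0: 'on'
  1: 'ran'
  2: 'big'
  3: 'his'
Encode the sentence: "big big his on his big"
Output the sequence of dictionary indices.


Look up each word in the dictionary:
  'big' -> 2
  'big' -> 2
  'his' -> 3
  'on' -> 0
  'his' -> 3
  'big' -> 2

Encoded: [2, 2, 3, 0, 3, 2]


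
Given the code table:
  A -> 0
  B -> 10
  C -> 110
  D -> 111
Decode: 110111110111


Decoding:
110 -> C
111 -> D
110 -> C
111 -> D


Result: CDCD


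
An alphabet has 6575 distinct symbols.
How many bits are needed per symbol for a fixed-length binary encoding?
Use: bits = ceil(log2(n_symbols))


log2(6575) = 12.6828
Bracket: 2^12 = 4096 < 6575 <= 2^13 = 8192
So ceil(log2(6575)) = 13

bits = ceil(log2(6575)) = ceil(12.6828) = 13 bits


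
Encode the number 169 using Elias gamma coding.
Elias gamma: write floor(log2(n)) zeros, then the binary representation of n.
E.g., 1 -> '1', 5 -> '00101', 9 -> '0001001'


num_bits = floor(log2(169)) + 1 = 8
leading_zeros = num_bits - 1 = 7
binary(169) = 10101001

Elias gamma(169) = '0000000' + '10101001' = 000000010101001 (15 bits)


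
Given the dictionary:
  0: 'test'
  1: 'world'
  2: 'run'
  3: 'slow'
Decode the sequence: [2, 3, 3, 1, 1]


Look up each index in the dictionary:
  2 -> 'run'
  3 -> 'slow'
  3 -> 'slow'
  1 -> 'world'
  1 -> 'world'

Decoded: "run slow slow world world"


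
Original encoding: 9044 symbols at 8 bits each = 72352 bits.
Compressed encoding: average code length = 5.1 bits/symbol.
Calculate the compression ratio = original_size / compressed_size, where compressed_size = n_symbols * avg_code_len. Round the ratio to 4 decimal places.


original_size = n_symbols * orig_bits = 9044 * 8 = 72352 bits
compressed_size = n_symbols * avg_code_len = 9044 * 5.1 = 46124.4 bits
ratio = original_size / compressed_size = 72352 / 46124.4 = 1.5686

Compression ratio = 1.5686


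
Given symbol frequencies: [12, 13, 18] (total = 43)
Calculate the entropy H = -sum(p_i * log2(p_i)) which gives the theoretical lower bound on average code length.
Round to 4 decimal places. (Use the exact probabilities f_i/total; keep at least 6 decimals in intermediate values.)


Per-symbol terms -p_i * log2(p_i) with p_i = f_i/43:
  p = 12/43 = 0.279070: log2(p) = -1.841302, -p*log2(p) = 0.513852
  p = 13/43 = 0.302326: log2(p) = -1.725825, -p*log2(p) = 0.521761
  p = 18/43 = 0.418605: log2(p) = -1.256340, -p*log2(p) = 0.525910
H = 0.513852 + 0.521761 + 0.525910 = 1.561523

H = 1.5615 bits/symbol


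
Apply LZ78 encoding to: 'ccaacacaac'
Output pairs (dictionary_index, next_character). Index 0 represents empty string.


LZ78 encoding steps:
Dictionary: {0: ''}
Step 1: w='' (idx 0), next='c' -> output (0, 'c'), add 'c' as idx 1
Step 2: w='c' (idx 1), next='a' -> output (1, 'a'), add 'ca' as idx 2
Step 3: w='' (idx 0), next='a' -> output (0, 'a'), add 'a' as idx 3
Step 4: w='ca' (idx 2), next='c' -> output (2, 'c'), add 'cac' as idx 4
Step 5: w='a' (idx 3), next='a' -> output (3, 'a'), add 'aa' as idx 5
Step 6: w='c' (idx 1), end of input -> output (1, '')


Encoded: [(0, 'c'), (1, 'a'), (0, 'a'), (2, 'c'), (3, 'a'), (1, '')]


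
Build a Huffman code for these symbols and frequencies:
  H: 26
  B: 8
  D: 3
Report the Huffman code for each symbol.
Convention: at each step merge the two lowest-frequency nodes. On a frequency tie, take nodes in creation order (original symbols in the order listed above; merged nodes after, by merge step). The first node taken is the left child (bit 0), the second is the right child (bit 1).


Huffman tree construction:
Step 1: Merge D(3) + B(8) = 11
Step 2: Merge (D+B)(11) + H(26) = 37
Read each symbol's code off the tree from the root (left child = 0, right child = 1).

Codes:
  H: 1 (length 1)
  B: 01 (length 2)
  D: 00 (length 2)
Average code length: 48/37 = 1.2973 bits/symbol


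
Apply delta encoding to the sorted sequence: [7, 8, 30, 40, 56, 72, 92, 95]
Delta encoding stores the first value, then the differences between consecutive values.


First value: 7
Deltas:
  8 - 7 = 1
  30 - 8 = 22
  40 - 30 = 10
  56 - 40 = 16
  72 - 56 = 16
  92 - 72 = 20
  95 - 92 = 3


Delta encoded: [7, 1, 22, 10, 16, 16, 20, 3]


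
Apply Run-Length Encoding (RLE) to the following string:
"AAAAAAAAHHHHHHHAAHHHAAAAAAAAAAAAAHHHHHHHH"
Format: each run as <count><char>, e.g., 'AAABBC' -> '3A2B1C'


Scanning runs left to right:
  i=0: run of 'A' x 8 -> '8A'
  i=8: run of 'H' x 7 -> '7H'
  i=15: run of 'A' x 2 -> '2A'
  i=17: run of 'H' x 3 -> '3H'
  i=20: run of 'A' x 13 -> '13A'
  i=33: run of 'H' x 8 -> '8H'

RLE = 8A7H2A3H13A8H


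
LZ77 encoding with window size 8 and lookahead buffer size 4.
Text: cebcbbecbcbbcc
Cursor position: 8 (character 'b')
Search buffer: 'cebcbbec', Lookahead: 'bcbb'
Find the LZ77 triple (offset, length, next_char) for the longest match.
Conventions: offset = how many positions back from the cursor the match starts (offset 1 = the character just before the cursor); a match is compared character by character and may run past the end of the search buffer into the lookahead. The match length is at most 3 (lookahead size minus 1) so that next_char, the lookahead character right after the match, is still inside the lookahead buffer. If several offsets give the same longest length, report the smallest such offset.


Try each offset into the search buffer:
  offset=1 (pos 7, char 'c'): match length 0
  offset=2 (pos 6, char 'e'): match length 0
  offset=3 (pos 5, char 'b'): match length 1
  offset=4 (pos 4, char 'b'): match length 1
  offset=5 (pos 3, char 'c'): match length 0
  offset=6 (pos 2, char 'b'): match length 3
  offset=7 (pos 1, char 'e'): match length 0
  offset=8 (pos 0, char 'c'): match length 0
Longest match has length 3 at offset 6.
next_char = character at position 8 + 3 = 11 -> 'b'

Best match: offset=6, length=3 (matching 'bcb' starting at position 2)
LZ77 triple: (6, 3, 'b')


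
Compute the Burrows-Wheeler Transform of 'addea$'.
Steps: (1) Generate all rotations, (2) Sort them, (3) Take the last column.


Rotations (sorted):
  0: $addea -> last char: a
  1: a$adde -> last char: e
  2: addea$ -> last char: $
  3: ddea$a -> last char: a
  4: dea$ad -> last char: d
  5: ea$add -> last char: d


BWT = ae$add


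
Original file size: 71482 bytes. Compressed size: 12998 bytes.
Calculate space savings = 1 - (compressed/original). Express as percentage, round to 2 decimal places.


ratio = compressed/original = 12998/71482 = 0.181836
savings = 1 - ratio = 1 - 0.181836 = 0.818164
as a percentage: 0.818164 * 100 = 81.82%

Space savings = 1 - 12998/71482 = 81.82%


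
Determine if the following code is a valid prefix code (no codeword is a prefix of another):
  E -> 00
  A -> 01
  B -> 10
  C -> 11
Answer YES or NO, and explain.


Checking each pair (does one codeword prefix another?):
  E='00' vs A='01': no prefix
  E='00' vs B='10': no prefix
  E='00' vs C='11': no prefix
  A='01' vs E='00': no prefix
  A='01' vs B='10': no prefix
  A='01' vs C='11': no prefix
  B='10' vs E='00': no prefix
  B='10' vs A='01': no prefix
  B='10' vs C='11': no prefix
  C='11' vs E='00': no prefix
  C='11' vs A='01': no prefix
  C='11' vs B='10': no prefix
No violation found over all pairs.

YES -- this is a valid prefix code. No codeword is a prefix of any other codeword.


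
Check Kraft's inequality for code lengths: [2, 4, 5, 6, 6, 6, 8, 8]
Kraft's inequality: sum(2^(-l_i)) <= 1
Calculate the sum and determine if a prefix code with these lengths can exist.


Sum = 2^(-2) + 2^(-4) + 2^(-5) + 2^(-6) + 2^(-6) + 2^(-6) + 2^(-8) + 2^(-8)
    = 0.25 + 0.0625 + 0.03125 + 0.015625 + 0.015625 + 0.015625 + 0.00390625 + 0.00390625
    = 102/256 = 0.3984375
Since 0.3984375 <= 1, Kraft's inequality IS satisfied.
A prefix code with these lengths CAN exist.

Kraft sum = 0.3984375. Satisfied.


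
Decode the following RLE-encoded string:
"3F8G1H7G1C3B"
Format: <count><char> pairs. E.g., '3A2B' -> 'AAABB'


Expanding each <count><char> pair:
  3F -> 'FFF'
  8G -> 'GGGGGGGG'
  1H -> 'H'
  7G -> 'GGGGGGG'
  1C -> 'C'
  3B -> 'BBB'

Decoded = FFFGGGGGGGGHGGGGGGGCBBB


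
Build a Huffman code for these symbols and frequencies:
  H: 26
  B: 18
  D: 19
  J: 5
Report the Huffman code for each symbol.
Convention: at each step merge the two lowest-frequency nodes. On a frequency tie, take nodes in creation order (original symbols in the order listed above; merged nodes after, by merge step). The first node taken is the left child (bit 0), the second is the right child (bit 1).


Huffman tree construction:
Step 1: Merge J(5) + B(18) = 23
Step 2: Merge D(19) + (J+B)(23) = 42
Step 3: Merge H(26) + (D+(J+B))(42) = 68
Read each symbol's code off the tree from the root (left child = 0, right child = 1).

Codes:
  H: 0 (length 1)
  B: 111 (length 3)
  D: 10 (length 2)
  J: 110 (length 3)
Average code length: 133/68 = 1.9559 bits/symbol


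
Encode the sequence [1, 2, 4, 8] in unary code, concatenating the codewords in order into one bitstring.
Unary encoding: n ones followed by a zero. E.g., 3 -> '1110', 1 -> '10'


Encode each number as n ones followed by a terminating 0:
  1 -> 10 (2 bits)
  2 -> 110 (3 bits)
  4 -> 11110 (5 bits)
  8 -> 111111110 (9 bits)
Total length = 2 + 3 + 5 + 9 = 19 bits.

Unary([1, 2, 4, 8]) = 1011011110111111110 (19 bits)


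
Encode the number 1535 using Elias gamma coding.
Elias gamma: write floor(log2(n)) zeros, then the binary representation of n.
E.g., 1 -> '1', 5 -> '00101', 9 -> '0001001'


num_bits = floor(log2(1535)) + 1 = 11
leading_zeros = num_bits - 1 = 10
binary(1535) = 10111111111

Elias gamma(1535) = '0000000000' + '10111111111' = 000000000010111111111 (21 bits)


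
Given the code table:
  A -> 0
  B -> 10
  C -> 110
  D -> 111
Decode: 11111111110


Decoding:
111 -> D
111 -> D
111 -> D
10 -> B


Result: DDDB


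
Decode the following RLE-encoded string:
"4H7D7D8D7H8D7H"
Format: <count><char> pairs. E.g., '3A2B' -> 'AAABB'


Expanding each <count><char> pair:
  4H -> 'HHHH'
  7D -> 'DDDDDDD'
  7D -> 'DDDDDDD'
  8D -> 'DDDDDDDD'
  7H -> 'HHHHHHH'
  8D -> 'DDDDDDDD'
  7H -> 'HHHHHHH'

Decoded = HHHHDDDDDDDDDDDDDDDDDDDDDDHHHHHHHDDDDDDDDHHHHHHH


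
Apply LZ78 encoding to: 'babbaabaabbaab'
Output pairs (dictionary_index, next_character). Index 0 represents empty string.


LZ78 encoding steps:
Dictionary: {0: ''}
Step 1: w='' (idx 0), next='b' -> output (0, 'b'), add 'b' as idx 1
Step 2: w='' (idx 0), next='a' -> output (0, 'a'), add 'a' as idx 2
Step 3: w='b' (idx 1), next='b' -> output (1, 'b'), add 'bb' as idx 3
Step 4: w='a' (idx 2), next='a' -> output (2, 'a'), add 'aa' as idx 4
Step 5: w='b' (idx 1), next='a' -> output (1, 'a'), add 'ba' as idx 5
Step 6: w='a' (idx 2), next='b' -> output (2, 'b'), add 'ab' as idx 6
Step 7: w='ba' (idx 5), next='a' -> output (5, 'a'), add 'baa' as idx 7
Step 8: w='b' (idx 1), end of input -> output (1, '')


Encoded: [(0, 'b'), (0, 'a'), (1, 'b'), (2, 'a'), (1, 'a'), (2, 'b'), (5, 'a'), (1, '')]


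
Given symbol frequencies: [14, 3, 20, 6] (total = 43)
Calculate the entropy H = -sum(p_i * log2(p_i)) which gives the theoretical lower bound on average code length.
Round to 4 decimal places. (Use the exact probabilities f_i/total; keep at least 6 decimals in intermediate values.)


Per-symbol terms -p_i * log2(p_i) with p_i = f_i/43:
  p = 14/43 = 0.325581: log2(p) = -1.618910, -p*log2(p) = 0.527087
  p = 3/43 = 0.069767: log2(p) = -3.841302, -p*log2(p) = 0.267998
  p = 20/43 = 0.465116: log2(p) = -1.104337, -p*log2(p) = 0.513645
  p = 6/43 = 0.139535: log2(p) = -2.841302, -p*log2(p) = 0.396461
H = 0.527087 + 0.267998 + 0.513645 + 0.396461 = 1.705191

H = 1.7052 bits/symbol


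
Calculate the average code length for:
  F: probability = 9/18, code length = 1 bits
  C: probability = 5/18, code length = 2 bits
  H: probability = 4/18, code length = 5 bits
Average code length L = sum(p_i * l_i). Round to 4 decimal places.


Weighted contributions p_i * l_i:
  F: (9/18) * 1 = 9/18
  C: (5/18) * 2 = 10/18
  H: (4/18) * 5 = 20/18
Sum = (9 + 10 + 20)/18 = 39/18

L = 39/18 = 2.1667 bits/symbol


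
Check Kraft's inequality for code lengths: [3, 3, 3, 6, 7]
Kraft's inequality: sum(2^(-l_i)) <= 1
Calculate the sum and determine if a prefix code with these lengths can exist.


Sum = 2^(-3) + 2^(-3) + 2^(-3) + 2^(-6) + 2^(-7)
    = 0.125 + 0.125 + 0.125 + 0.015625 + 0.0078125
    = 51/128 = 0.3984375
Since 0.3984375 <= 1, Kraft's inequality IS satisfied.
A prefix code with these lengths CAN exist.

Kraft sum = 0.3984375. Satisfied.


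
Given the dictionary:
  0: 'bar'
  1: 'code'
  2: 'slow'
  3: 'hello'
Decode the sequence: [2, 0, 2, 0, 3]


Look up each index in the dictionary:
  2 -> 'slow'
  0 -> 'bar'
  2 -> 'slow'
  0 -> 'bar'
  3 -> 'hello'

Decoded: "slow bar slow bar hello"


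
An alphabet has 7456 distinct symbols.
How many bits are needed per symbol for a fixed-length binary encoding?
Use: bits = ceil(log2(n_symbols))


log2(7456) = 12.8642
Bracket: 2^12 = 4096 < 7456 <= 2^13 = 8192
So ceil(log2(7456)) = 13

bits = ceil(log2(7456)) = ceil(12.8642) = 13 bits


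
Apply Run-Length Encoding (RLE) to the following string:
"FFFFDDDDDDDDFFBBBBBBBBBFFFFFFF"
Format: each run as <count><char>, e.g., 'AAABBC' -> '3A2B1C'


Scanning runs left to right:
  i=0: run of 'F' x 4 -> '4F'
  i=4: run of 'D' x 8 -> '8D'
  i=12: run of 'F' x 2 -> '2F'
  i=14: run of 'B' x 9 -> '9B'
  i=23: run of 'F' x 7 -> '7F'

RLE = 4F8D2F9B7F


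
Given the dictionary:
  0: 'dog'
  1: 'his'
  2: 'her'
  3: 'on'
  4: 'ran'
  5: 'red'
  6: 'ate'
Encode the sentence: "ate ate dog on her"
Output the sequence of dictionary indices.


Look up each word in the dictionary:
  'ate' -> 6
  'ate' -> 6
  'dog' -> 0
  'on' -> 3
  'her' -> 2

Encoded: [6, 6, 0, 3, 2]


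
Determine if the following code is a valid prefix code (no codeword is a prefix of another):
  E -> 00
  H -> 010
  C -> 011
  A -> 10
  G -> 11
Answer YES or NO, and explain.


Checking each pair (does one codeword prefix another?):
  E='00' vs H='010': no prefix
  E='00' vs C='011': no prefix
  E='00' vs A='10': no prefix
  E='00' vs G='11': no prefix
  H='010' vs E='00': no prefix
  H='010' vs C='011': no prefix
  H='010' vs A='10': no prefix
  H='010' vs G='11': no prefix
  C='011' vs E='00': no prefix
  C='011' vs H='010': no prefix
  C='011' vs A='10': no prefix
  C='011' vs G='11': no prefix
  A='10' vs E='00': no prefix
  A='10' vs H='010': no prefix
  A='10' vs C='011': no prefix
  A='10' vs G='11': no prefix
  G='11' vs E='00': no prefix
  G='11' vs H='010': no prefix
  G='11' vs C='011': no prefix
  G='11' vs A='10': no prefix
No violation found over all pairs.

YES -- this is a valid prefix code. No codeword is a prefix of any other codeword.


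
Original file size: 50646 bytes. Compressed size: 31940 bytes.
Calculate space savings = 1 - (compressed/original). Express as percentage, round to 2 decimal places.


ratio = compressed/original = 31940/50646 = 0.630652
savings = 1 - ratio = 1 - 0.630652 = 0.369348
as a percentage: 0.369348 * 100 = 36.93%

Space savings = 1 - 31940/50646 = 36.93%


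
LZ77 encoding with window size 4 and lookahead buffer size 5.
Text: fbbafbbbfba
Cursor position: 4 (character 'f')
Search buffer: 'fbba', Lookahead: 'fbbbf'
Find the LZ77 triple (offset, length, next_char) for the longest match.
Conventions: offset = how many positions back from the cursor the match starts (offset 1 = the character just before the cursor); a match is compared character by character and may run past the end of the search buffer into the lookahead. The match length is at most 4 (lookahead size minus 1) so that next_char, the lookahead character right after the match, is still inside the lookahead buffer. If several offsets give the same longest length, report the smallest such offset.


Try each offset into the search buffer:
  offset=1 (pos 3, char 'a'): match length 0
  offset=2 (pos 2, char 'b'): match length 0
  offset=3 (pos 1, char 'b'): match length 0
  offset=4 (pos 0, char 'f'): match length 3
Longest match has length 3 at offset 4.
next_char = character at position 4 + 3 = 7 -> 'b'

Best match: offset=4, length=3 (matching 'fbb' starting at position 0)
LZ77 triple: (4, 3, 'b')


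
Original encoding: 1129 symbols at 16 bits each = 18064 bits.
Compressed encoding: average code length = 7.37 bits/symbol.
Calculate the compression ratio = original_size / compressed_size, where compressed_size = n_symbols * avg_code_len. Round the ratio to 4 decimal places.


original_size = n_symbols * orig_bits = 1129 * 16 = 18064 bits
compressed_size = n_symbols * avg_code_len = 1129 * 7.37 = 8320.73 bits
ratio = original_size / compressed_size = 18064 / 8320.73 = 2.171

Compression ratio = 2.171


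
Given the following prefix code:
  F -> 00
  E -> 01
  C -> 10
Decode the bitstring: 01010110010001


Decoding step by step:
Bits 01 -> E
Bits 01 -> E
Bits 01 -> E
Bits 10 -> C
Bits 01 -> E
Bits 00 -> F
Bits 01 -> E


Decoded message: EEECEFE


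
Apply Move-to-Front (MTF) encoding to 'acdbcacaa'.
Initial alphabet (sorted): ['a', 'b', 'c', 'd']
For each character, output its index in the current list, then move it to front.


MTF encoding:
'a': index 0 in ['a', 'b', 'c', 'd'] -> ['a', 'b', 'c', 'd']
'c': index 2 in ['a', 'b', 'c', 'd'] -> ['c', 'a', 'b', 'd']
'd': index 3 in ['c', 'a', 'b', 'd'] -> ['d', 'c', 'a', 'b']
'b': index 3 in ['d', 'c', 'a', 'b'] -> ['b', 'd', 'c', 'a']
'c': index 2 in ['b', 'd', 'c', 'a'] -> ['c', 'b', 'd', 'a']
'a': index 3 in ['c', 'b', 'd', 'a'] -> ['a', 'c', 'b', 'd']
'c': index 1 in ['a', 'c', 'b', 'd'] -> ['c', 'a', 'b', 'd']
'a': index 1 in ['c', 'a', 'b', 'd'] -> ['a', 'c', 'b', 'd']
'a': index 0 in ['a', 'c', 'b', 'd'] -> ['a', 'c', 'b', 'd']


Output: [0, 2, 3, 3, 2, 3, 1, 1, 0]


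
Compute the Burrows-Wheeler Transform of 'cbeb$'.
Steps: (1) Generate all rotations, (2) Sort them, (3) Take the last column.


Rotations (sorted):
  0: $cbeb -> last char: b
  1: b$cbe -> last char: e
  2: beb$c -> last char: c
  3: cbeb$ -> last char: $
  4: eb$cb -> last char: b


BWT = bec$b
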